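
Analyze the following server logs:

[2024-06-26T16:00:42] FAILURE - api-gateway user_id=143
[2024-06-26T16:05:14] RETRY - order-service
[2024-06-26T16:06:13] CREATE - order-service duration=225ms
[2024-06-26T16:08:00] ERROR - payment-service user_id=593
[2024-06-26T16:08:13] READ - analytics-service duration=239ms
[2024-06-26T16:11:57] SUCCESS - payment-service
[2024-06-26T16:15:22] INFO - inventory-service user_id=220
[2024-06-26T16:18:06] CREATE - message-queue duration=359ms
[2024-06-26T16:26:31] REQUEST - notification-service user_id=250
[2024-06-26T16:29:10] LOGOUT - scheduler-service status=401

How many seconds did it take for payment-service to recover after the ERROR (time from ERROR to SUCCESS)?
237

To calculate recovery time:

1. Find ERROR event for payment-service: 2024-06-26T16:08:00
2. Find next SUCCESS event for payment-service: 2024-06-26T16:11:57
3. Recovery time: 2024-06-26T16:11:57 - 2024-06-26T16:08:00 = 237 seconds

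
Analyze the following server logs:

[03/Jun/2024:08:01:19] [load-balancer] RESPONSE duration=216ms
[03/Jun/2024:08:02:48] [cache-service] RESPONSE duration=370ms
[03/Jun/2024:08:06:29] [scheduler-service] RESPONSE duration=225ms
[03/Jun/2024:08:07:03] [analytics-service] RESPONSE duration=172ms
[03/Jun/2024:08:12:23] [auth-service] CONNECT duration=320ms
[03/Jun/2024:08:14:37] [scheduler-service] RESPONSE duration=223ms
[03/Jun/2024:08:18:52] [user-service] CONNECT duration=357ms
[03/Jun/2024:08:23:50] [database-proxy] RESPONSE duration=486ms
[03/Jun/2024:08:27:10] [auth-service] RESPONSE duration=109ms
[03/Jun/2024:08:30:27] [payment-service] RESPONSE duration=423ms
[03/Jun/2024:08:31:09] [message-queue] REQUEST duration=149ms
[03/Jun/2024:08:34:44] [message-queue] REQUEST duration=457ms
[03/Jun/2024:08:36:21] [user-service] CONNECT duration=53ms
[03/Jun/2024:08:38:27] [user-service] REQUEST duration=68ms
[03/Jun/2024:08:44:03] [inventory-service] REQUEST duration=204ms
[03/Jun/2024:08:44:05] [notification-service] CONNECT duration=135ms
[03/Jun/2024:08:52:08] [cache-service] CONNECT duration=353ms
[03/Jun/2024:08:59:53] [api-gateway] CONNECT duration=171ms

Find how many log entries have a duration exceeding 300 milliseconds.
7

To count timeouts:

1. Threshold: 300ms
2. Extract duration from each log entry
3. Count entries where duration > 300
4. Timeout count: 7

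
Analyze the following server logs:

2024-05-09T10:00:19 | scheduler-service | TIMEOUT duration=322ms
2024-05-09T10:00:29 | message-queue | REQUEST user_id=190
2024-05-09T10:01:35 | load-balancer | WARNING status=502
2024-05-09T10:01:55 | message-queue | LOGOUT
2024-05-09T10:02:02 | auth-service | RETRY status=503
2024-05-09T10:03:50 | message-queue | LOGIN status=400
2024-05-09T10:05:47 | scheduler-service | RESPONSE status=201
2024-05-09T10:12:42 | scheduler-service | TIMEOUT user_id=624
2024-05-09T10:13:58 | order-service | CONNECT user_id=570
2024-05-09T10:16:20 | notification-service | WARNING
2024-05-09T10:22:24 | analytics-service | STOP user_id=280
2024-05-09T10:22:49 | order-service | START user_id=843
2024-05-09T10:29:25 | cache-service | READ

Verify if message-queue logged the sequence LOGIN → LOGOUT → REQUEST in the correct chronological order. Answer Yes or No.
No

To verify sequence order:

1. Find all events in sequence LOGIN → LOGOUT → REQUEST for message-queue
2. Extract their timestamps
3. Check if timestamps are in ascending order
4. Result: No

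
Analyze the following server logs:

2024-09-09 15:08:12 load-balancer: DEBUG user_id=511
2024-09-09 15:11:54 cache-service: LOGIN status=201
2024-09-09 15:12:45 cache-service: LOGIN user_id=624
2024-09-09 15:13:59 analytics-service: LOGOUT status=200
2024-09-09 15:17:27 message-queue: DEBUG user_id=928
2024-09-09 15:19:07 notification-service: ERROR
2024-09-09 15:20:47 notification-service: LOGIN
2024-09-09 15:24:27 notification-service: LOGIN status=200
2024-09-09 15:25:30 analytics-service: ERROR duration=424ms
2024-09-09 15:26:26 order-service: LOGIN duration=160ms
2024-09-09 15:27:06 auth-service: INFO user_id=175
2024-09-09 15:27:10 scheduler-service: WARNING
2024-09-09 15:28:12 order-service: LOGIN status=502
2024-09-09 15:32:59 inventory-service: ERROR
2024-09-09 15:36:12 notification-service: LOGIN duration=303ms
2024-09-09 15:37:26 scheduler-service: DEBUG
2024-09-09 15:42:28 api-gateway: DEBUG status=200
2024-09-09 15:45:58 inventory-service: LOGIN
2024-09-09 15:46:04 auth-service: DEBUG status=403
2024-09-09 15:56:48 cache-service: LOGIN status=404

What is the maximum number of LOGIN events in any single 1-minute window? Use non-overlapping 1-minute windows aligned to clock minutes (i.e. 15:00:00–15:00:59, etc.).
1

To find the burst window:

1. Divide the log period into non-overlapping 1-minute windows starting at 15:00
2. Count LOGIN events in each window
3. Find the window with maximum count
4. Maximum events in a window: 1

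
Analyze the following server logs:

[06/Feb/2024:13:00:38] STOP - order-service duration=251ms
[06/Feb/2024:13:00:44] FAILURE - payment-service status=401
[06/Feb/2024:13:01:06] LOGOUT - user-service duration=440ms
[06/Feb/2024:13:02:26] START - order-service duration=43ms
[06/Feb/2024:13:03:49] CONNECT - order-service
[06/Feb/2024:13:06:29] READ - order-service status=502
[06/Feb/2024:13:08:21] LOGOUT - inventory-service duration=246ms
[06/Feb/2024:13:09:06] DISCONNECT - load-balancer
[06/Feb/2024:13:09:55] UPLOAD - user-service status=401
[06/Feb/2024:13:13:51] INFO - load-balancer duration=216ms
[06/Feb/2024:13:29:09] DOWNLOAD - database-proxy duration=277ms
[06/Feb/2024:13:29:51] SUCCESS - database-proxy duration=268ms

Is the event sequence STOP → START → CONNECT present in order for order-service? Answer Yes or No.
Yes

To verify sequence order:

1. Find all events in sequence STOP → START → CONNECT for order-service
2. Extract their timestamps
3. Check if timestamps are in ascending order
4. Result: Yes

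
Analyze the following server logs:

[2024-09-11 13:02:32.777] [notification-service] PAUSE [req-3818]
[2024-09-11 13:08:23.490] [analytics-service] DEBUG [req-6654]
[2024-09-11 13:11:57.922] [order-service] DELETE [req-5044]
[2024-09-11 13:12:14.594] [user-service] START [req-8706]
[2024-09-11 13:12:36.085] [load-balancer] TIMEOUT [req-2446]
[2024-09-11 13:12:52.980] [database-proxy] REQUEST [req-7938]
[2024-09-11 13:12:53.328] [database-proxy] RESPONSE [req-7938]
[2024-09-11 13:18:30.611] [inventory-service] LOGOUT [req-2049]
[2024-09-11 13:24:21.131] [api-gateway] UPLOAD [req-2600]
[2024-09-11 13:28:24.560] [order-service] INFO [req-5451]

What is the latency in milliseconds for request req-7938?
348

To calculate latency:

1. Find REQUEST with id req-7938: 2024-09-11 13:12:52.980
2. Find RESPONSE with id req-7938: 2024-09-11 13:12:53.328
3. Latency: 2024-09-11 13:12:53.328 - 2024-09-11 13:12:52.980 = 348ms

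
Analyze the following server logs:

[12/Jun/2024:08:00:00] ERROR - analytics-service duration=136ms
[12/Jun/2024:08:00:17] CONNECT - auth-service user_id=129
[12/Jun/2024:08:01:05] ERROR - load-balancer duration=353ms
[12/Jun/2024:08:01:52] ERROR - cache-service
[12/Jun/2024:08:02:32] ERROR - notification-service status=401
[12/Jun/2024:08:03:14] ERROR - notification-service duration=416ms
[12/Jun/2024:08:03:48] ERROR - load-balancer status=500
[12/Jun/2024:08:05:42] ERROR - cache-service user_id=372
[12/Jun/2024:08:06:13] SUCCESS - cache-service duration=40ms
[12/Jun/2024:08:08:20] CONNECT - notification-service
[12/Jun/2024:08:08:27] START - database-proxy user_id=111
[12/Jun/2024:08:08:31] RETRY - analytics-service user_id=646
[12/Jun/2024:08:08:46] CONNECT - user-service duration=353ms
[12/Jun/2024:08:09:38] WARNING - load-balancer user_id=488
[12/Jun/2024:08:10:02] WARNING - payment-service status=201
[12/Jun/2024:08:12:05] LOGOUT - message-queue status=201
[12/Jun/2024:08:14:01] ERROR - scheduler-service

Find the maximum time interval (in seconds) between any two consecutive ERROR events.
499

To find the longest gap:

1. Extract all ERROR events in chronological order
2. Calculate time differences between consecutive events
3. Find the maximum difference
4. Longest gap: 499 seconds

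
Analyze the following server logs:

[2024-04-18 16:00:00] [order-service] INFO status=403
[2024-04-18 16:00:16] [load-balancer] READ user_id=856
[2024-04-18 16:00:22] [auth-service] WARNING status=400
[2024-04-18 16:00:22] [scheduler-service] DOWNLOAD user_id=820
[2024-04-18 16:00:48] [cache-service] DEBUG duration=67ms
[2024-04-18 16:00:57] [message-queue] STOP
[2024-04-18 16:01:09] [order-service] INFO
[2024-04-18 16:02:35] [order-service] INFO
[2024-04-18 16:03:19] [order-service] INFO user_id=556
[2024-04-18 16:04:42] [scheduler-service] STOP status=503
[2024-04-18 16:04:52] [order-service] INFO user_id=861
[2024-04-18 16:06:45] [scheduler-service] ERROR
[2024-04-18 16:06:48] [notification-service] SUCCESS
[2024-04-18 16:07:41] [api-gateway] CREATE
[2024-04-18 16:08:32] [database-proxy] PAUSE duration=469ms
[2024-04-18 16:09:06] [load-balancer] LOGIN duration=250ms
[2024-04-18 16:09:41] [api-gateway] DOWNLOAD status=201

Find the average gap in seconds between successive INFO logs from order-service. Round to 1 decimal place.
73.0

To calculate average interval:

1. Find all INFO events for order-service in order
2. Calculate time gaps between consecutive events
3. Compute mean of gaps: 292 / 4 = 73.0 seconds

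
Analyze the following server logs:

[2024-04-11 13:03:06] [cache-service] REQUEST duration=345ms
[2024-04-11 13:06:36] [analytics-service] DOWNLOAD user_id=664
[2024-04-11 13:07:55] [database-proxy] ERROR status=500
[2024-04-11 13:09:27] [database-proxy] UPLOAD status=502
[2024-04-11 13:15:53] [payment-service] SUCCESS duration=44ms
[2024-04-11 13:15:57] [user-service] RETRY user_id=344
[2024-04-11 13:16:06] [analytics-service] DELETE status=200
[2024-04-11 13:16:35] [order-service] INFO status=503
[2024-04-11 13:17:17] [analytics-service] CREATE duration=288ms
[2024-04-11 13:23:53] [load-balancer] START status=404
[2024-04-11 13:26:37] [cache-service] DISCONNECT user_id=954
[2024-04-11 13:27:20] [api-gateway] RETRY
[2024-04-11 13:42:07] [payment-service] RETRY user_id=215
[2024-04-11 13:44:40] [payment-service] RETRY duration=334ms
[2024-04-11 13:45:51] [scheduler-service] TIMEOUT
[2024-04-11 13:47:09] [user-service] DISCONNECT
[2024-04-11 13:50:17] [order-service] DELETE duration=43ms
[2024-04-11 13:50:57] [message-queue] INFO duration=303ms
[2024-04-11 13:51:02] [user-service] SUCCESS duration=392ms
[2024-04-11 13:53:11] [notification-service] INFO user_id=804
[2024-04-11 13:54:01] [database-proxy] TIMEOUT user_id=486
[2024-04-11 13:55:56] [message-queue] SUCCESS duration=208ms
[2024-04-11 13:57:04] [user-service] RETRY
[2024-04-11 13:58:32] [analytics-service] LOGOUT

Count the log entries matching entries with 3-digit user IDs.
6

To find matching entries:

1. Pattern to match: entries with 3-digit user IDs
2. Scan each log entry for the pattern
3. Count matches: 6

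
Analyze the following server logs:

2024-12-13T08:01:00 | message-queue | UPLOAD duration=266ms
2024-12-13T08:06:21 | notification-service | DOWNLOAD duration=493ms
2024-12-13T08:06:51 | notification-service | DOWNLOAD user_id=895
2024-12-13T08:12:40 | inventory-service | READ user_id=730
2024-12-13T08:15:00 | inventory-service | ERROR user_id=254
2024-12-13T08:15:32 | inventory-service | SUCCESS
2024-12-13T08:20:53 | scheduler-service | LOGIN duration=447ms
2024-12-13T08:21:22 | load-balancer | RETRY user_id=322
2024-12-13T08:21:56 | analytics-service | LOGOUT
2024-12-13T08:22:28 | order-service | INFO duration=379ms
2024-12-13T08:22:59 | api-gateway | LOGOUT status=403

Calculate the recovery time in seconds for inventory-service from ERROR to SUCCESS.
32

To calculate recovery time:

1. Find ERROR event for inventory-service: 2024-12-13T08:15:00
2. Find next SUCCESS event for inventory-service: 2024-12-13T08:15:32
3. Recovery time: 2024-12-13T08:15:32 - 2024-12-13T08:15:00 = 32 seconds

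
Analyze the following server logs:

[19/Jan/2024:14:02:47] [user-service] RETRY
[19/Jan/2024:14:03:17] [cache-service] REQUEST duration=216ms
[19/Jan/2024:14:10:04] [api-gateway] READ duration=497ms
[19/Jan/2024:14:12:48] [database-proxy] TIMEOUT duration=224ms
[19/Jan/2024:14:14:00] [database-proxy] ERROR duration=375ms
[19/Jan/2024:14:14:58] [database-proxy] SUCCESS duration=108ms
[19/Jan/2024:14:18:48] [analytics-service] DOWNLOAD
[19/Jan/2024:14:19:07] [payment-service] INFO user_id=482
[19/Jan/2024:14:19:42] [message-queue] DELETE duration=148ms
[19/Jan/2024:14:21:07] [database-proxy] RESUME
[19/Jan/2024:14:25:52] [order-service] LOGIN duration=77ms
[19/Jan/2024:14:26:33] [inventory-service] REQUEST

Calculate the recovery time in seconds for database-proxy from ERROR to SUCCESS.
58

To calculate recovery time:

1. Find ERROR event for database-proxy: 19/Jan/2024:14:14:00
2. Find next SUCCESS event for database-proxy: 19/Jan/2024:14:14:58
3. Recovery time: 19/Jan/2024:14:14:58 - 19/Jan/2024:14:14:00 = 58 seconds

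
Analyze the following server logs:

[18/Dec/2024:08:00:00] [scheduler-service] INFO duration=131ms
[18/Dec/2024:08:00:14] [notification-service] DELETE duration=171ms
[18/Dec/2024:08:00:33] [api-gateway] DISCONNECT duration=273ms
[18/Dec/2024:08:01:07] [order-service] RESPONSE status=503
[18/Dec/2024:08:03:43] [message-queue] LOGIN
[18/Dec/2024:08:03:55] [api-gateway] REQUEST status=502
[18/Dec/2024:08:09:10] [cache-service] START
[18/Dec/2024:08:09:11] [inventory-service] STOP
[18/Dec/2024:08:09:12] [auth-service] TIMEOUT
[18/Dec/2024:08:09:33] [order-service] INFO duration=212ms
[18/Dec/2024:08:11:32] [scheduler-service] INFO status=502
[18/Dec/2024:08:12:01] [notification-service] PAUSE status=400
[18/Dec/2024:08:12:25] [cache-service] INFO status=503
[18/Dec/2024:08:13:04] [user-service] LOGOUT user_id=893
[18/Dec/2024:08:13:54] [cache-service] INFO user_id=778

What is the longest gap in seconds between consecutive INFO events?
573

To find the longest gap:

1. Extract all INFO events in chronological order
2. Calculate time differences between consecutive events
3. Find the maximum difference
4. Longest gap: 573 seconds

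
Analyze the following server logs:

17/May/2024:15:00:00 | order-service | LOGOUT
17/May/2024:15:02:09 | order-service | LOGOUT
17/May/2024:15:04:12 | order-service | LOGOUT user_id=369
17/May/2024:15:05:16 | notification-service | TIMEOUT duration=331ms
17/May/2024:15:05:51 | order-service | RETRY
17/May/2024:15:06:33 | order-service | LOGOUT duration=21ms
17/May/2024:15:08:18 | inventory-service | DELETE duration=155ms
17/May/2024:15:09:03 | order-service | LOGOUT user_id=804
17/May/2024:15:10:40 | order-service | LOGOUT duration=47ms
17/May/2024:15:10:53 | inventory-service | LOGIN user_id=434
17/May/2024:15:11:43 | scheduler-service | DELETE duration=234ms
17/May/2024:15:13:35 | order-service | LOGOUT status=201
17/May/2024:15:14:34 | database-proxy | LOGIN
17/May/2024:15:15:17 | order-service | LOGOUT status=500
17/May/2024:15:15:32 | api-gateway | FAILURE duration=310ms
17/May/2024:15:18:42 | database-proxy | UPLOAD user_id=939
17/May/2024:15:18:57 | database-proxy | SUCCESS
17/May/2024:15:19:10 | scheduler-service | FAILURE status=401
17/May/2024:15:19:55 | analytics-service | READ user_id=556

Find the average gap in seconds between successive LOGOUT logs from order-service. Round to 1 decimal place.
131.0

To calculate average interval:

1. Find all LOGOUT events for order-service in order
2. Calculate time gaps between consecutive events
3. Compute mean of gaps: 917 / 7 = 131.0 seconds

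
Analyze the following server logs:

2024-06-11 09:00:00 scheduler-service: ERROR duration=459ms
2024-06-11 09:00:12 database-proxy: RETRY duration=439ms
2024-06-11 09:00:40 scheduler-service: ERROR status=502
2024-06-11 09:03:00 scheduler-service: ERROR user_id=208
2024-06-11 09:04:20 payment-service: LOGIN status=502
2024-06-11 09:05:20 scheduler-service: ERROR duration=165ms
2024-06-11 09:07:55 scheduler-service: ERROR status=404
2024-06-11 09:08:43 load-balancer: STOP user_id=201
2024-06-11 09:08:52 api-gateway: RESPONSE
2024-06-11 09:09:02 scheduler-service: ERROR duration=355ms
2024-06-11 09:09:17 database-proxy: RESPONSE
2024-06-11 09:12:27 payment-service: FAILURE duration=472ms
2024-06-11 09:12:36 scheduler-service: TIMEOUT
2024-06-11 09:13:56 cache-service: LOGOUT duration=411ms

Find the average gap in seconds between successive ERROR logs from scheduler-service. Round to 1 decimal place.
108.4

To calculate average interval:

1. Find all ERROR events for scheduler-service in order
2. Calculate time gaps between consecutive events
3. Compute mean of gaps: 542 / 5 = 108.4 seconds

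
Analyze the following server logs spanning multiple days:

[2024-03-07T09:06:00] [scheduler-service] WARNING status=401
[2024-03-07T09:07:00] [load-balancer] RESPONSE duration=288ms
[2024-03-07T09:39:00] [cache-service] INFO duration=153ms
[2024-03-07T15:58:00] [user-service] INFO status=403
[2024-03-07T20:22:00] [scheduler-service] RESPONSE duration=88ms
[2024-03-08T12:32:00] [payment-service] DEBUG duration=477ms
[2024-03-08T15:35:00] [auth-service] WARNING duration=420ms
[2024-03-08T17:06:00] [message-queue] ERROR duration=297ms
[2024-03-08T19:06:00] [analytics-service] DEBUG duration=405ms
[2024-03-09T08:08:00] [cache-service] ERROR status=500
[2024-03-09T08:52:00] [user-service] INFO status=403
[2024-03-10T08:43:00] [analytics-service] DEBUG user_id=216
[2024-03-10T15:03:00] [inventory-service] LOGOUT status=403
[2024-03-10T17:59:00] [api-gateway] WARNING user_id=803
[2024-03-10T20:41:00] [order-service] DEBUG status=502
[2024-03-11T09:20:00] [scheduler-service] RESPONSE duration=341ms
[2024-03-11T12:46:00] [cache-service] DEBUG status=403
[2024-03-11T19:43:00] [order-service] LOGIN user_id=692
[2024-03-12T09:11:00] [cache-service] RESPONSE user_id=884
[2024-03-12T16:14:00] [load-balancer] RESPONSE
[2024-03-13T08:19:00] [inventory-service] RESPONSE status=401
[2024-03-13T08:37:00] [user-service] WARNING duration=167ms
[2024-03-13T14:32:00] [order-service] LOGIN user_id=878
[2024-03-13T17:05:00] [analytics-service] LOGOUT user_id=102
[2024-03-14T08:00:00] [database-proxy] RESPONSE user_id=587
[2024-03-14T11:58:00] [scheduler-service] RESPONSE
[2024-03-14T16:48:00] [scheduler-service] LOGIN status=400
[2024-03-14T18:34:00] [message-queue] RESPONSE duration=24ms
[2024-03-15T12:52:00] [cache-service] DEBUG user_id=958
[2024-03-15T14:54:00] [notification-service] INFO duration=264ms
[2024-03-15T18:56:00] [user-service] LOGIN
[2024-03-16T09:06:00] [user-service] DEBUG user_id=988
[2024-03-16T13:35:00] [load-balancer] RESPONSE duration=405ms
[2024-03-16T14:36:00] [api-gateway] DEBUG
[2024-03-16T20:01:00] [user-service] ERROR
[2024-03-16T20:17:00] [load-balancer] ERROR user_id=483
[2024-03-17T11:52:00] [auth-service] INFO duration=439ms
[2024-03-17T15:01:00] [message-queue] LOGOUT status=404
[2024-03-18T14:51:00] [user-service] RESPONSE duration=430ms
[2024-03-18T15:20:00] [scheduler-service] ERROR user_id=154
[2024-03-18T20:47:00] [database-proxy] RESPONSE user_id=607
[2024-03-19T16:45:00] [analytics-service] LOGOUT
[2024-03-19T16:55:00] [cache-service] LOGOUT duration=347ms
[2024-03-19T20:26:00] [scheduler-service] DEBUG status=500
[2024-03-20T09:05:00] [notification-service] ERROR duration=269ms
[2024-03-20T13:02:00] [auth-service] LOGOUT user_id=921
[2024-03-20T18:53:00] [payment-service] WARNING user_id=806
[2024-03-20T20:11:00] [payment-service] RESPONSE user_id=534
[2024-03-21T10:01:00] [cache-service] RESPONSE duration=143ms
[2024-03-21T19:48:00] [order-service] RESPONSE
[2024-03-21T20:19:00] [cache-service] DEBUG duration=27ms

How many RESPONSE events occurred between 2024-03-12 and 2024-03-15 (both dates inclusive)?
6

To filter by date range:

1. Date range: 2024-03-12 through 2024-03-15, both dates inclusive
2. Filter for RESPONSE events whose date falls in this range
3. Count matching events: 6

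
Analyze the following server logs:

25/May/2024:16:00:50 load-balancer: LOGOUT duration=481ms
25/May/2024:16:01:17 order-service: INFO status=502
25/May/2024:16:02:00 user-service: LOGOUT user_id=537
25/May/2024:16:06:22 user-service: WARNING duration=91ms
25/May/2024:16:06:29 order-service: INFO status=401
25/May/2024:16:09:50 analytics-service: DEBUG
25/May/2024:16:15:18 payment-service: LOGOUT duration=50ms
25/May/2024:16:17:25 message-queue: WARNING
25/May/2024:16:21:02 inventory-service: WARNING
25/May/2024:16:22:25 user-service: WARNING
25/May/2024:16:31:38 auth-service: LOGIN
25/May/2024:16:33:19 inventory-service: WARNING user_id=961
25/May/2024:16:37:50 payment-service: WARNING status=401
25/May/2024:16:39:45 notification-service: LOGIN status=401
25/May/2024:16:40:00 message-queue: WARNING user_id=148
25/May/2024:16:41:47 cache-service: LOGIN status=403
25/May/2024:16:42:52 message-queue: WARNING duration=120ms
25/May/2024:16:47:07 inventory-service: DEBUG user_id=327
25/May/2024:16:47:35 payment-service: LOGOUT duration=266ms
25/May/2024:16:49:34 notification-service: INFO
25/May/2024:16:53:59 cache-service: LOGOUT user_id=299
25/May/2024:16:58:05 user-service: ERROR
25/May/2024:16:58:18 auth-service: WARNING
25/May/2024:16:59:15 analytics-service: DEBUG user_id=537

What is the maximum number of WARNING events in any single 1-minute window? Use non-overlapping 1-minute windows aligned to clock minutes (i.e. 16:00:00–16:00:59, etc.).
1

To find the burst window:

1. Divide the log period into non-overlapping 1-minute windows starting at 16:00
2. Count WARNING events in each window
3. Find the window with maximum count
4. Maximum events in a window: 1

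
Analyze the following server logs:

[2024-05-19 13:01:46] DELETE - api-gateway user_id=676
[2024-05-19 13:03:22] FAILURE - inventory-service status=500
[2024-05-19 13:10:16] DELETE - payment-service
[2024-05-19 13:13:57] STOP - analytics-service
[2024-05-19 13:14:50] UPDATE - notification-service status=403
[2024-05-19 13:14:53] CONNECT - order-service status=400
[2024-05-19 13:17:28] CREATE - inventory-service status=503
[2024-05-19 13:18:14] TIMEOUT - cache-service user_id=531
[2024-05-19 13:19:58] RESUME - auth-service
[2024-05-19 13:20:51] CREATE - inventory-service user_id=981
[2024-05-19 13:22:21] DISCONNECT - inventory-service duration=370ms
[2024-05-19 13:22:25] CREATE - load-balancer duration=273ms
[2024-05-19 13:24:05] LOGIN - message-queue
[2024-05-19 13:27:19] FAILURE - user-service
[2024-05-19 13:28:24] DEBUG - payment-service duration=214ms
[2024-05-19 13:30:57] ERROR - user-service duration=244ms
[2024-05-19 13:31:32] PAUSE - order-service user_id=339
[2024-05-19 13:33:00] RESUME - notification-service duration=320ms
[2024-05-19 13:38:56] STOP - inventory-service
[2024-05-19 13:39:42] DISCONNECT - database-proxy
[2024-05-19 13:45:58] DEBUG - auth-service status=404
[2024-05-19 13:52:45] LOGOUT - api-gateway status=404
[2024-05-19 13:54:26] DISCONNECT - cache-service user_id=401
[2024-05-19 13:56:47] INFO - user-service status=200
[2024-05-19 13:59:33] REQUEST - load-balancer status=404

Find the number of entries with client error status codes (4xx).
5

To find matching entries:

1. Pattern to match: client error status codes (4xx)
2. Scan each log entry for the pattern
3. Count matches: 5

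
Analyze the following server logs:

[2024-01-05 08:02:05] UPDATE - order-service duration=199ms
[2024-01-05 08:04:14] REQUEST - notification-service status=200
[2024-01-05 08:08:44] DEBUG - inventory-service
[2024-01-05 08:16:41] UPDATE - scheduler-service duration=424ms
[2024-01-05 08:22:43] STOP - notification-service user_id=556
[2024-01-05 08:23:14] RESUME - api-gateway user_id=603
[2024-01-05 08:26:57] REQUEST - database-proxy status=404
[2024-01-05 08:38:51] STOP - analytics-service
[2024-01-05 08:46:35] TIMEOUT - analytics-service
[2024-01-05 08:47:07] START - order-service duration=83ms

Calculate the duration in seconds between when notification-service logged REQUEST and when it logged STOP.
1109

To find the time between events:

1. Locate the first REQUEST event for notification-service: 2024-01-05 08:04:14
2. Locate the first STOP event for notification-service: 2024-01-05 08:22:43
3. Calculate the difference: 2024-01-05 08:22:43 - 2024-01-05 08:04:14 = 1109 seconds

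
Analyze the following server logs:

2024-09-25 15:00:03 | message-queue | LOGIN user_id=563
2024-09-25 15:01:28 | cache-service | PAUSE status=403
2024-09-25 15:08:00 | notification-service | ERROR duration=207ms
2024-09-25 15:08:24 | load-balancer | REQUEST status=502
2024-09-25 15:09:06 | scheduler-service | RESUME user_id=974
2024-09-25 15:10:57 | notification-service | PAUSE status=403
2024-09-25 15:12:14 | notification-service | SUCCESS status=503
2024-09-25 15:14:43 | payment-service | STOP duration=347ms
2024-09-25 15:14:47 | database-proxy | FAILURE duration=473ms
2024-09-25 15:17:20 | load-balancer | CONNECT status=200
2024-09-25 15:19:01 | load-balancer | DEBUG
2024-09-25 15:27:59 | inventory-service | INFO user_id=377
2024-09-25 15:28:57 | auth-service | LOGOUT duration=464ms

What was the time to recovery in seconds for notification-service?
254

To calculate recovery time:

1. Find ERROR event for notification-service: 2024-09-25 15:08:00
2. Find next SUCCESS event for notification-service: 2024-09-25 15:12:14
3. Recovery time: 2024-09-25 15:12:14 - 2024-09-25 15:08:00 = 254 seconds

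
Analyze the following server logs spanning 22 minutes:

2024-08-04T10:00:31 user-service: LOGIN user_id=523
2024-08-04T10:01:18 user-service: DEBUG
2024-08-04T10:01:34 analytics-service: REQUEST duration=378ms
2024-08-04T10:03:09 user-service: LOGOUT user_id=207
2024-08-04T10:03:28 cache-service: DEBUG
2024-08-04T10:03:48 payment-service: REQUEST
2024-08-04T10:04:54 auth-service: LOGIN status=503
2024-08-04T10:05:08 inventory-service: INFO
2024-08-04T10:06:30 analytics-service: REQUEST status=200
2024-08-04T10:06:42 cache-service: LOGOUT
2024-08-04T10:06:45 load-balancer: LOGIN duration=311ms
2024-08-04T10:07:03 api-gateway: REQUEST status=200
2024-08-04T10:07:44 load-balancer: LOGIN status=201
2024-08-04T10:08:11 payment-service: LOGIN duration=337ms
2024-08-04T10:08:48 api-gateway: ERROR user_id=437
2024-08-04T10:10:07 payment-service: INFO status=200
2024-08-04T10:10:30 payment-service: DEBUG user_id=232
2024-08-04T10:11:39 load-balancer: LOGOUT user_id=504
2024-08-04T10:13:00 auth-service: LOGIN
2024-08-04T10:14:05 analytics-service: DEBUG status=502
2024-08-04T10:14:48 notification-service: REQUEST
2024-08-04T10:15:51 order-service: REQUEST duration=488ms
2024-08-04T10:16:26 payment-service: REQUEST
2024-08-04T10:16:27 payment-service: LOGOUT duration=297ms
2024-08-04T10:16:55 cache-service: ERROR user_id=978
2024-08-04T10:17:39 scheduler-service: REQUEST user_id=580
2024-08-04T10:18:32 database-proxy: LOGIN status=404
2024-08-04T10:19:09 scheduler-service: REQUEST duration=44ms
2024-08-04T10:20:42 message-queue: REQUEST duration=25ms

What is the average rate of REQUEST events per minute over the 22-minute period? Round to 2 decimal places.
0.45

To calculate the rate:

1. Count total REQUEST events: 10
2. Total time period: 22 minutes
3. Rate = 10 / 22 = 0.45 events per minute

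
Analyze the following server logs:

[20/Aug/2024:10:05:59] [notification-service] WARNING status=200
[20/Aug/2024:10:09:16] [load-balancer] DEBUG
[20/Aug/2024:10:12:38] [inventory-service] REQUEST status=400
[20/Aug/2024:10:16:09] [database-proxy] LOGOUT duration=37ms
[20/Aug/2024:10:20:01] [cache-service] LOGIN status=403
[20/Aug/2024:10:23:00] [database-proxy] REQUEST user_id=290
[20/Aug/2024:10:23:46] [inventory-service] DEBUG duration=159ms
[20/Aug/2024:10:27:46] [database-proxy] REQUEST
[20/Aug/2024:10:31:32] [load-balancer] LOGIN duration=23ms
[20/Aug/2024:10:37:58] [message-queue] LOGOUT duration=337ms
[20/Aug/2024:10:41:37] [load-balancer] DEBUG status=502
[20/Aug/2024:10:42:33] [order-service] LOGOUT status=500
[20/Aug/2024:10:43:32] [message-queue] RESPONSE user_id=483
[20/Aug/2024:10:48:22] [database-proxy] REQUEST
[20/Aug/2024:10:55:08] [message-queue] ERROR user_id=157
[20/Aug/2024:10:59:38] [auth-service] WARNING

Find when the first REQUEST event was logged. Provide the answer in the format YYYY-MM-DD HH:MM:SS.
2024-08-20 10:12:38

To find the first event:

1. Filter for all REQUEST events
2. Sort by timestamp
3. Select the first one
4. Timestamp: 2024-08-20 10:12:38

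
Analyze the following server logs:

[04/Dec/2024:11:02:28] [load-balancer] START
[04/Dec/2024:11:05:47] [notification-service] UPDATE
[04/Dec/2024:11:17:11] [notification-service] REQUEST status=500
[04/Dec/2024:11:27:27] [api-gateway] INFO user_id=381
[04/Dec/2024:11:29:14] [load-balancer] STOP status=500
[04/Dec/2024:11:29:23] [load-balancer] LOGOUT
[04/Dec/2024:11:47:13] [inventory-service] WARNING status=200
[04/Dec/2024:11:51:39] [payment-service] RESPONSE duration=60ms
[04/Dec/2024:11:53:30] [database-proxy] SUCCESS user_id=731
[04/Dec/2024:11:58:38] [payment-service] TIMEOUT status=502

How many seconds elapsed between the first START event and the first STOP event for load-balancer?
1606

To find the time between events:

1. Locate the first START event for load-balancer: 04/Dec/2024:11:02:28
2. Locate the first STOP event for load-balancer: 04/Dec/2024:11:29:14
3. Calculate the difference: 04/Dec/2024:11:29:14 - 04/Dec/2024:11:02:28 = 1606 seconds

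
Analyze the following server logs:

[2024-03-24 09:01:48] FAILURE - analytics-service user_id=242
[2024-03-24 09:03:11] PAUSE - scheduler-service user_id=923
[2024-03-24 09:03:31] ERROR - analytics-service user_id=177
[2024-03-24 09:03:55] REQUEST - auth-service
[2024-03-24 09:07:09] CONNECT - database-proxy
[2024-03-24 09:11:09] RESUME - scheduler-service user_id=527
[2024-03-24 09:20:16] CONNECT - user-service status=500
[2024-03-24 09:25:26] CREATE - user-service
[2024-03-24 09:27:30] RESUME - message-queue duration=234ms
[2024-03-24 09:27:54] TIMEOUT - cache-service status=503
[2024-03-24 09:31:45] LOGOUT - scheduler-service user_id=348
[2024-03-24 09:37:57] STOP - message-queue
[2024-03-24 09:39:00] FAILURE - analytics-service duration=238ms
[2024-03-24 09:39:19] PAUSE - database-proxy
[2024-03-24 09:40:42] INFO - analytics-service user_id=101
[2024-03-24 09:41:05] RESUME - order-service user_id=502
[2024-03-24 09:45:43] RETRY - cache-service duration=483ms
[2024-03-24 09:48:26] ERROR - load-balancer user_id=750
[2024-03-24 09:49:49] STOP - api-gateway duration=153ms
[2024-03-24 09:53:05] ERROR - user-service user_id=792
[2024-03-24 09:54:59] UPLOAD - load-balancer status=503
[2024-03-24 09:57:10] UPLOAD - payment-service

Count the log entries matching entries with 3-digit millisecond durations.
4

To find matching entries:

1. Pattern to match: entries with 3-digit millisecond durations
2. Scan each log entry for the pattern
3. Count matches: 4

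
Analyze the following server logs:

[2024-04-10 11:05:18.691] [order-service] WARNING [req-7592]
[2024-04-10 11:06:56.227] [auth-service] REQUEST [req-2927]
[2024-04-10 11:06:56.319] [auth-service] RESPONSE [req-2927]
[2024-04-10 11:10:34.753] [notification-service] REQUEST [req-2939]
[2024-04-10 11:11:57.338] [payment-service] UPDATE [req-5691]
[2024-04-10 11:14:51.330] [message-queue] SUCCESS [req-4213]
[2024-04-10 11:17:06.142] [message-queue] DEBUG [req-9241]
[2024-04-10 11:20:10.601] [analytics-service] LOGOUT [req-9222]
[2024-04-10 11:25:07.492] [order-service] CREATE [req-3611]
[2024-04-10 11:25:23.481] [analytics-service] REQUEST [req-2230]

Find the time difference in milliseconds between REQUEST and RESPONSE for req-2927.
92

To calculate latency:

1. Find REQUEST with id req-2927: 2024-04-10 11:06:56.227
2. Find RESPONSE with id req-2927: 2024-04-10 11:06:56.319
3. Latency: 2024-04-10 11:06:56.319 - 2024-04-10 11:06:56.227 = 92ms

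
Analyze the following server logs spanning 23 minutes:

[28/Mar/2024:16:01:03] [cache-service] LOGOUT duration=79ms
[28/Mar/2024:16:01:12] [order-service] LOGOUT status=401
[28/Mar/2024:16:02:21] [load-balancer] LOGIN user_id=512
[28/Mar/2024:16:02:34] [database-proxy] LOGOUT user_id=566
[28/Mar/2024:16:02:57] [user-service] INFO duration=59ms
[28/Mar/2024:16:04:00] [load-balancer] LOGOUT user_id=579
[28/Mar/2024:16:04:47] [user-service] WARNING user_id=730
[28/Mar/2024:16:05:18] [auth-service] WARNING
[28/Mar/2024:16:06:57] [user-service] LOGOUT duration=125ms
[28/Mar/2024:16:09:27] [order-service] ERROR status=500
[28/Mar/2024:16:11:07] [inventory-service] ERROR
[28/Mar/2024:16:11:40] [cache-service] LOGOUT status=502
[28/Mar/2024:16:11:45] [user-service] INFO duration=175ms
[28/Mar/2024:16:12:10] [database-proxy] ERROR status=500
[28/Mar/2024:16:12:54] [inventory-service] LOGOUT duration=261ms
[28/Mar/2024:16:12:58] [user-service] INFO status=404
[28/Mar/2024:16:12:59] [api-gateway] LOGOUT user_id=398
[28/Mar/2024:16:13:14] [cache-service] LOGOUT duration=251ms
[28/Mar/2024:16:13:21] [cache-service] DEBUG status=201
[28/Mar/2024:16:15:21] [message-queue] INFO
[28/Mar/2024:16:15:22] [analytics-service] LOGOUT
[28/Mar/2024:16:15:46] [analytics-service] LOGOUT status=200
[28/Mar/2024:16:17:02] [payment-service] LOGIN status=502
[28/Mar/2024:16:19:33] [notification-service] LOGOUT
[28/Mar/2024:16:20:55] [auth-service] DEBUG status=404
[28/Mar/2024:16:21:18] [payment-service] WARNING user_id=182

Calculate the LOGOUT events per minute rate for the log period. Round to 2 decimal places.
0.52

To calculate the rate:

1. Count total LOGOUT events: 12
2. Total time period: 23 minutes
3. Rate = 12 / 23 = 0.52 events per minute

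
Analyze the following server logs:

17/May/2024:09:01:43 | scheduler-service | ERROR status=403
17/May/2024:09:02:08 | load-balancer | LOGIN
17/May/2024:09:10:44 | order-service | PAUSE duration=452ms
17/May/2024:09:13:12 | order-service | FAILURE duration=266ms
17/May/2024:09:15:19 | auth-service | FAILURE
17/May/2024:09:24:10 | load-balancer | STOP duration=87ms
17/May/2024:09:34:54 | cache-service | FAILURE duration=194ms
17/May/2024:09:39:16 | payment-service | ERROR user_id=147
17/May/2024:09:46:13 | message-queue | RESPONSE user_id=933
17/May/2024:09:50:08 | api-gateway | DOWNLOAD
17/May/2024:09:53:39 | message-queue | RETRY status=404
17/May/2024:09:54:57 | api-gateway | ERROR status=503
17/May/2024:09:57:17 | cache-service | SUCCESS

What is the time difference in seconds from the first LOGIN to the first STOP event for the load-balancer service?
1322

To find the time between events:

1. Locate the first LOGIN event for load-balancer: 17/May/2024:09:02:08
2. Locate the first STOP event for load-balancer: 17/May/2024:09:24:10
3. Calculate the difference: 17/May/2024:09:24:10 - 17/May/2024:09:02:08 = 1322 seconds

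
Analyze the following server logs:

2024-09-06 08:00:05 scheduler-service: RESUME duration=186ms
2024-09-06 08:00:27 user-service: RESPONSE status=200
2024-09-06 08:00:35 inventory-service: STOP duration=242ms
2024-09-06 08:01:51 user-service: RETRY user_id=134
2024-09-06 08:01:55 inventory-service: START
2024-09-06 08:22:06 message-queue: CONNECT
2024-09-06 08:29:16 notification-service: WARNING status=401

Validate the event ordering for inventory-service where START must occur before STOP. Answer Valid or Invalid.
Invalid

To validate ordering:

1. Required order: START → STOP
2. Rule: START must occur before STOP
3. Check actual order of events for inventory-service
4. Result: Invalid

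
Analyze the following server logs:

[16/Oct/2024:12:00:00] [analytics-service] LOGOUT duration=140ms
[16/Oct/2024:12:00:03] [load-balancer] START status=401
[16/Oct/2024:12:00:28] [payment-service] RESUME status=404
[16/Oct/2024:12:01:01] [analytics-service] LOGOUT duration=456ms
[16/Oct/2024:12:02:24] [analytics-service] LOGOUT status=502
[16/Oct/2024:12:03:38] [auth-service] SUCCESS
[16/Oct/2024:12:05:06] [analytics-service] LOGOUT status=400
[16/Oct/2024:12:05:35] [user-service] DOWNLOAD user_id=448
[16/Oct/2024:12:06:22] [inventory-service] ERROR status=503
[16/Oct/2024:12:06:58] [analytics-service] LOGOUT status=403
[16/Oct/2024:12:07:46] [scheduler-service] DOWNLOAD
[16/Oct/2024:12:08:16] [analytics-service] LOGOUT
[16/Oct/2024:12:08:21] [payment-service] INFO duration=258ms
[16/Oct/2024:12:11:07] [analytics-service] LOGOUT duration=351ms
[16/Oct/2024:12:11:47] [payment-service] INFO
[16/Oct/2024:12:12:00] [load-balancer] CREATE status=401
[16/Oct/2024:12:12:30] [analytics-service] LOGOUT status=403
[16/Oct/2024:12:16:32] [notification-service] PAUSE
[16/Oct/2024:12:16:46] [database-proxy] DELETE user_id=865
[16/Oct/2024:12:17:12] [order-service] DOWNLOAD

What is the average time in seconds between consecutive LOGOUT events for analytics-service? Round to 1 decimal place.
107.1

To calculate average interval:

1. Find all LOGOUT events for analytics-service in order
2. Calculate time gaps between consecutive events
3. Compute mean of gaps: 750 / 7 = 107.1 seconds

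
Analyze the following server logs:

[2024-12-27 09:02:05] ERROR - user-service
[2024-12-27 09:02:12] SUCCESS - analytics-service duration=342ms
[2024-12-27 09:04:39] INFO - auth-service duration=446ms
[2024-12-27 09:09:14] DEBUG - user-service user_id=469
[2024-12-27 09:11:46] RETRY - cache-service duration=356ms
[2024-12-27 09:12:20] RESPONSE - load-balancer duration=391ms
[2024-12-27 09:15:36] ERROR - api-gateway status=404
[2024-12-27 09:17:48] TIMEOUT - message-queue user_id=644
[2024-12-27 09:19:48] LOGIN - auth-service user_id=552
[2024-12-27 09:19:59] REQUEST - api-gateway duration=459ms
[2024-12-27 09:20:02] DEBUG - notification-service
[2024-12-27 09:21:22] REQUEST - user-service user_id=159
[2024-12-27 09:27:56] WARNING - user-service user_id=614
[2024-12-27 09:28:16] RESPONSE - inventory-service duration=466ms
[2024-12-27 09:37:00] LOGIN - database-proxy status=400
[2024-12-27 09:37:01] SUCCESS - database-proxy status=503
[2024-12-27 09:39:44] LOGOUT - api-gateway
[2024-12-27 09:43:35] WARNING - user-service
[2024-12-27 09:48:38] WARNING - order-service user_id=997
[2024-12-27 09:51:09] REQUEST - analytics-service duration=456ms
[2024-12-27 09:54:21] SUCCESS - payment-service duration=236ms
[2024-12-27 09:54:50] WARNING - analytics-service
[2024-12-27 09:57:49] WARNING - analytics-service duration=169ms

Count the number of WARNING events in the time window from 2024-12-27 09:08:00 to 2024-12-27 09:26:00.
0

To count events in the time window:

1. Window boundaries: 2024-12-27 09:08:00 to 2024-12-27 09:26:00
2. Filter for WARNING events within this window
3. Count matching events: 0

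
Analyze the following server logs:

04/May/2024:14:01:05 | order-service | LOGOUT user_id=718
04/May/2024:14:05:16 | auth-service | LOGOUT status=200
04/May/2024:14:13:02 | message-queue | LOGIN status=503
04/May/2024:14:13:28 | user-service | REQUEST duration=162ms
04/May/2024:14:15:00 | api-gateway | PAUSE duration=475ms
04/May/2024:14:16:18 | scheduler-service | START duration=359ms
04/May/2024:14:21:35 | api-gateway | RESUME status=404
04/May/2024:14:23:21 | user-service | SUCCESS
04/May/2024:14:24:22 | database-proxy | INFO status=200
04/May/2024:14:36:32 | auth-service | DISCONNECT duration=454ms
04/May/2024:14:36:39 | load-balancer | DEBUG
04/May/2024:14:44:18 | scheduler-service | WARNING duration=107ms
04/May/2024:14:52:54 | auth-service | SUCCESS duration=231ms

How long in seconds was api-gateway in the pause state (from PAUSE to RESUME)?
395

To calculate state duration:

1. Find PAUSE event for api-gateway: 04/May/2024:14:15:00
2. Find RESUME event for api-gateway: 04/May/2024:14:21:35
3. Calculate duration: 04/May/2024:14:21:35 - 04/May/2024:14:15:00 = 395 seconds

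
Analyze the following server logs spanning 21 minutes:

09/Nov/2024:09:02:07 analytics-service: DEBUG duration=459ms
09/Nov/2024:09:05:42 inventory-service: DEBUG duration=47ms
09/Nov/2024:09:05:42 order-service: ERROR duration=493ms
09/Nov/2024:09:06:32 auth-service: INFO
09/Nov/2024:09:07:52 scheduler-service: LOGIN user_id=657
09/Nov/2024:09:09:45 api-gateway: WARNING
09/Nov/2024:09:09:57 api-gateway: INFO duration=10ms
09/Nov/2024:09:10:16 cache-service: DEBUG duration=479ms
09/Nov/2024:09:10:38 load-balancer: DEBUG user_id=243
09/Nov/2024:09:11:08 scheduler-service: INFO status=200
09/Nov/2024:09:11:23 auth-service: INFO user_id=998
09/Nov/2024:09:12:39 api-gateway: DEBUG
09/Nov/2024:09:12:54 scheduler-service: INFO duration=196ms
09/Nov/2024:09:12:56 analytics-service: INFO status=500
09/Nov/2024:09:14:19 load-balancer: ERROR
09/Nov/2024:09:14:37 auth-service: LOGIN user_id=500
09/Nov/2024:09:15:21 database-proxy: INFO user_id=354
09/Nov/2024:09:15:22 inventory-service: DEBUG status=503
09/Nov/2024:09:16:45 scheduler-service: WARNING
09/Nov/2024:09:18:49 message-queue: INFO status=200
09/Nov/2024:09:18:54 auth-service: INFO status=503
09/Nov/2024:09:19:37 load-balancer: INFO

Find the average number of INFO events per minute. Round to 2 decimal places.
0.48

To calculate the rate:

1. Count total INFO events: 10
2. Total time period: 21 minutes
3. Rate = 10 / 21 = 0.48 events per minute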